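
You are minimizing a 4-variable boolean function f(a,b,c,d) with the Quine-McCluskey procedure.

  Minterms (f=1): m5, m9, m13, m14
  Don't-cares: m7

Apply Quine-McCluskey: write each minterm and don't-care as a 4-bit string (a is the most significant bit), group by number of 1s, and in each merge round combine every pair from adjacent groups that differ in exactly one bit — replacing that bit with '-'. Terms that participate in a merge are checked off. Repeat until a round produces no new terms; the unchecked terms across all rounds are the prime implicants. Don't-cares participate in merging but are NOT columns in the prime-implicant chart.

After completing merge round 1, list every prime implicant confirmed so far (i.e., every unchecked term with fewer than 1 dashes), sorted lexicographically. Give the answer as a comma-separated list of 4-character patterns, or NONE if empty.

[col 0] 0101*, 0111*, 1001*, 1101*, 1110
[col 1] -101, 01-1, 1-01
Prime implicants: -101, 01-1, 1-01, 1110

1110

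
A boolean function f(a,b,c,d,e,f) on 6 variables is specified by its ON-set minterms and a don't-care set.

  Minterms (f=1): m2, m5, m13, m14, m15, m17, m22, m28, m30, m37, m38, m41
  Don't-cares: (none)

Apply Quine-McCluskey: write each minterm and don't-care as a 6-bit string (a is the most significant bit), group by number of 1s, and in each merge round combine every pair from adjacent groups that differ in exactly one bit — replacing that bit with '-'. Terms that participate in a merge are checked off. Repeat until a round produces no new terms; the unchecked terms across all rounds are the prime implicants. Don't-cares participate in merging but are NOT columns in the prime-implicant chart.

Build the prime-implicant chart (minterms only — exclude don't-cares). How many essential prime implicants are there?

7

[col 0] 000010, 000101*, 001101*, 001110*, 001111*, 010001, 010110*, 011100*, 011110*, 100101*, 100110, 101001
[col 1] -00101, 0-1110, 00-101, 0011-1, 00111-, 01-110, 0111-0
Prime implicants: -00101, 0-1110, 00-101, 000010, 0011-1, 00111-, 01-110, 010001, 0111-0, 100110, 101001
PI chart (minterm → PIs covering it):
  2 | 000010  (sole → essential)
  5 | -00101,00-101
  13 | 00-101,0011-1
  14 | 0-1110,00111-
  15 | 0011-1,00111-
  17 | 010001  (sole → essential)
  22 | 01-110  (sole → essential)
  28 | 0111-0  (sole → essential)
  30 | 0-1110,01-110,0111-0
  37 | -00101  (sole → essential)
  38 | 100110  (sole → essential)
  41 | 101001  (sole → essential)
Essential prime implicants: -00101, 000010, 01-110, 010001, 0111-0, 100110, 101001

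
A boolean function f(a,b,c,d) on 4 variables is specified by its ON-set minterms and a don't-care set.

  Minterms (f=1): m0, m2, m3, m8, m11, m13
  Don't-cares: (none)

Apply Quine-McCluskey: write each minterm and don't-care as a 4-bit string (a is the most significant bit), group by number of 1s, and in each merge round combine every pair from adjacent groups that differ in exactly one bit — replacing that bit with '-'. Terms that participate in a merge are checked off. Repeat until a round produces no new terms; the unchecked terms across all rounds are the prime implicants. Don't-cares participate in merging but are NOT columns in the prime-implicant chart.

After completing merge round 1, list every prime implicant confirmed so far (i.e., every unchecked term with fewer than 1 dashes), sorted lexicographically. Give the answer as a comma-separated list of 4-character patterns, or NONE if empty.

1101

Round 0: 0000✓ 0010✓ 0011✓ 1000✓ 1011✓ 1101
Round 1: -000 -011 00-0 001-
PIs = {-000, -011, 00-0, 001-, 1101}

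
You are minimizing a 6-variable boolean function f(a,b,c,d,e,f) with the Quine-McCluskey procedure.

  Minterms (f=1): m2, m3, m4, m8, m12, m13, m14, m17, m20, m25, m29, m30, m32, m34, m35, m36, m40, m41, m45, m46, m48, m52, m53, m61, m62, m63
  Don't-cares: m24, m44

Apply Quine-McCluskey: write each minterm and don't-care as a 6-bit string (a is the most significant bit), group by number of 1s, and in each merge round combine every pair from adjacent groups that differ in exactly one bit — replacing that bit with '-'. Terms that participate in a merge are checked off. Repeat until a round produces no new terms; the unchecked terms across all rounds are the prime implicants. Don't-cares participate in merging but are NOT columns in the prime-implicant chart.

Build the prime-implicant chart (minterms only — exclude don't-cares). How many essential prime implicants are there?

6

[col 0] 000010*, 000011*, 000100*, 001000*, 001100*, 001101*, 001110*, 010001*, 010100*, 011000*, 011001*, 011101*, 011110*, 100000*, 100010*, 100011*, 100100*, 101000*, 101001*, 101100*, 101101*, 101110*, 110000*, 110100*, 110101*, 111101*, 111110*, 111111*
[col 1] -00010*, -00011*, -00100*, -01000*, -01100*, -01101*, -01110*, -10100*, -11101*, -11110*, 0-0100*, 0-1000, 0-1101*, 0-1110*, 00-100*, 00001-*, 001-00*, 0011-0*, 00110-*, 01-001, 011-01, 01100-, 1-0000*, 1-0100*, 1-1101*, 1-1110*, 10-000*, 10-100*, 100-00*, 1000-0, 10001-*, 101-00*, 101-01*, 10100-*, 1011-0*, 10110-*, 11-101, 110-00*, 11010-, 1111-1, 11111-
[col 2] --0100, --1101, --1110, -0-100, -0001-, -01-00, -011-0, -0110-, 1-0-00, 10--00, 101-0-
Prime implicants: --0100, --1101, --1110, -0-100, -0001-, -01-00, -011-0, -0110-, 0-1000, 01-001, 011-01, 01100-, 1-0-00, 10--00, 1000-0, 101-0-, 11-101, 11010-, 1111-1, 11111-
PI chart (minterm → PIs covering it):
  2 | -0001-  (sole → essential)
  3 | -0001-  (sole → essential)
  4 | --0100,-0-100
  8 | -01-00,0-1000
  12 | -0-100,-01-00,-011-0,-0110-
  13 | --1101,-0110-
  14 | --1110,-011-0
  17 | 01-001  (sole → essential)
  20 | --0100  (sole → essential)
  25 | 01-001,011-01,01100-
  29 | --1101,011-01
  30 | --1110  (sole → essential)
  32 | 1-0-00,10--00,1000-0
  34 | -0001-,1000-0
  35 | -0001-  (sole → essential)
  36 | --0100,-0-100,1-0-00,10--00
  40 | -01-00,10--00,101-0-
  41 | 101-0-  (sole → essential)
  45 | --1101,-0110-,101-0-
  46 | --1110,-011-0
  48 | 1-0-00  (sole → essential)
  52 | --0100,1-0-00,11010-
  53 | 11-101,11010-
  61 | --1101,11-101,1111-1
  62 | --1110,11111-
  63 | 1111-1,11111-
Essential prime implicants: --0100, --1110, -0001-, 01-001, 1-0-00, 101-0-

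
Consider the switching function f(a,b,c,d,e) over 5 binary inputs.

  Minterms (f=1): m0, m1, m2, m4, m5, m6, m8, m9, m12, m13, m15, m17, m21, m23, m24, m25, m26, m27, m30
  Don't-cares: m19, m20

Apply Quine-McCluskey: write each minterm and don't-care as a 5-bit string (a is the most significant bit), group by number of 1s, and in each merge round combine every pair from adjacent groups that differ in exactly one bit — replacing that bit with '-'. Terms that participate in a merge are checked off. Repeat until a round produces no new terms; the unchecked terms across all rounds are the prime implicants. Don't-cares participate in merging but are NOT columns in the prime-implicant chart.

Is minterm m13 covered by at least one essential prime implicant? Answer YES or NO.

YES

size-2^0 implicants → 00000(✓)  00001(✓)  00010(✓)  00100(✓)  00101(✓)  00110(✓)  01000(✓)  01001(✓)  01100(✓)  01101(✓)  01111(✓)  10001(✓)  10011(✓)  10100(✓)  10101(✓)  10111(✓)  11000(✓)  11001(✓)  11010(✓)  11011(✓)  11110(✓)
size-2^1 implicants → -0001(✓)  -0100(✓)  -0101(✓)  -1000(✓)  -1001(✓)  0-000(✓)  0-001(✓)  0-100(✓)  0-101(✓)  00-00(✓)  00-01(✓)  00-10(✓)  000-0(✓)  0000-(✓)  001-0(✓)  0010-(✓)  01-00(✓)  01-01(✓)  0100-(✓)  011-1  0110-(✓)  1-001(✓)  1-011(✓)  10-01(✓)  10-11(✓)  100-1(✓)  101-1(✓)  1010-(✓)  11-10  110-0(✓)  110-1(✓)  1100-(✓)  1101-(✓)
size-2^2 implicants → --001  -0-01  -010-  -100-  0--00(✓)  0--01(✓)  0-00-(✓)  0-10-(✓)  00--0  00-0-(✓)  01-0-(✓)  1-0-1  10--1  110--
size-2^3 implicants → 0--0-
Unchecked terms (primes): --001, -0-01, -010-, -100-, 0--0-, 00--0, 011-1, 1-0-1, 10--1, 11-10, 110--
Minterm coverage:
  m0 ⊆ 0--0-,00--0
  m1 ⊆ --001,-0-01,0--0-
  m2 ⊆ 00--0 [E]
  m4 ⊆ -010-,0--0-,00--0
  m5 ⊆ -0-01,-010-,0--0-
  m6 ⊆ 00--0 [E]
  m8 ⊆ -100-,0--0-
  m9 ⊆ --001,-100-,0--0-
  m12 ⊆ 0--0- [E]
  m13 ⊆ 0--0-,011-1
  m15 ⊆ 011-1 [E]
  m17 ⊆ --001,-0-01,1-0-1,10--1
  m21 ⊆ -0-01,-010-,10--1
  m23 ⊆ 10--1 [E]
  m24 ⊆ -100-,110--
  m25 ⊆ --001,-100-,1-0-1,110--
  m26 ⊆ 11-10,110--
  m27 ⊆ 1-0-1,110--
  m30 ⊆ 11-10 [E]
E = {0--0-, 00--0, 011-1, 10--1, 11-10}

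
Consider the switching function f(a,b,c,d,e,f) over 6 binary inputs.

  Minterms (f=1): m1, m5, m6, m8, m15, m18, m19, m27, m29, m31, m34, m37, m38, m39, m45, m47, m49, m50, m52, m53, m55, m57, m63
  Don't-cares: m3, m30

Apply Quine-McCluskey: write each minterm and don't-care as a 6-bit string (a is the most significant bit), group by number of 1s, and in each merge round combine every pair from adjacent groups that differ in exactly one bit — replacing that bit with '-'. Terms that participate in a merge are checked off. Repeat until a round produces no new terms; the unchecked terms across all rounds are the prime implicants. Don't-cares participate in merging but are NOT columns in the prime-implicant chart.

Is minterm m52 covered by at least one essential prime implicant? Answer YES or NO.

YES

size-2^0 implicants → 000001(✓)  000011(✓)  000101(✓)  000110(✓)  001000  001111(✓)  010010(✓)  010011(✓)  011011(✓)  011101(✓)  011110(✓)  011111(✓)  100010(✓)  100101(✓)  100110(✓)  100111(✓)  101101(✓)  101111(✓)  110001(✓)  110010(✓)  110100(✓)  110101(✓)  110111(✓)  111001(✓)  111111(✓)
size-2^1 implicants → -00101  -00110  -01111(✓)  -10010  -11111(✓)  0-0011  0-1111(✓)  000-01  0000-1  01-011  01001-  011-11  0111-1  01111-  1-0010  1-0101(✓)  1-0111(✓)  1-1111(✓)  10-101(✓)  10-111(✓)  100-10  1001-1(✓)  10011-  1011-1(✓)  11-001  11-111(✓)  110-01  1101-1(✓)  11010-
size-2^2 implicants → --1111  1--111  1-01-1  10-1-1
Unchecked terms (primes): --1111, -00101, -00110, -10010, 0-0011, 000-01, 0000-1, 001000, 01-011, 01001-, 011-11, 0111-1, 01111-, 1--111, 1-0010, 1-01-1, 10-1-1, 100-10, 10011-, 11-001, 110-01, 11010-
Minterm coverage:
  m1 ⊆ 000-01,0000-1
  m5 ⊆ -00101,000-01
  m6 ⊆ -00110 [E]
  m8 ⊆ 001000 [E]
  m15 ⊆ --1111 [E]
  m18 ⊆ -10010,01001-
  m19 ⊆ 0-0011,01-011,01001-
  m27 ⊆ 01-011,011-11
  m29 ⊆ 0111-1 [E]
  m31 ⊆ --1111,011-11,0111-1,01111-
  m34 ⊆ 1-0010,100-10
  m37 ⊆ -00101,1-01-1,10-1-1
  m38 ⊆ -00110,100-10,10011-
  m39 ⊆ 1--111,1-01-1,10-1-1,10011-
  m45 ⊆ 10-1-1 [E]
  m47 ⊆ --1111,1--111,10-1-1
  m49 ⊆ 11-001,110-01
  m50 ⊆ -10010,1-0010
  m52 ⊆ 11010- [E]
  m53 ⊆ 1-01-1,110-01,11010-
  m55 ⊆ 1--111,1-01-1
  m57 ⊆ 11-001 [E]
  m63 ⊆ --1111,1--111
E = {--1111, -00110, 001000, 0111-1, 10-1-1, 11-001, 11010-}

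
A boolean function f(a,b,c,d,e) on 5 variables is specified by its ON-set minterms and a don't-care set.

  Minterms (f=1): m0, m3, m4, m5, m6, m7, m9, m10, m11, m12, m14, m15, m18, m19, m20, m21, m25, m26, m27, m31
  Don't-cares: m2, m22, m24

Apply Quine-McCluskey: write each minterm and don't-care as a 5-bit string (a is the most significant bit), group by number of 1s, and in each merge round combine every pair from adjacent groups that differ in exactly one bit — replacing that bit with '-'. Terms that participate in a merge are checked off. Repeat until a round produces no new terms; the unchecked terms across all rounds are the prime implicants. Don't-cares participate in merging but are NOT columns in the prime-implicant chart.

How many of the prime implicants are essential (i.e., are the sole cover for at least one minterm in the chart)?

6

size-2^0 implicants → 00000(✓)  00010(✓)  00011(✓)  00100(✓)  00101(✓)  00110(✓)  00111(✓)  01001(✓)  01010(✓)  01011(✓)  01100(✓)  01110(✓)  01111(✓)  10010(✓)  10011(✓)  10100(✓)  10101(✓)  10110(✓)  11000(✓)  11001(✓)  11010(✓)  11011(✓)  11111(✓)
size-2^1 implicants → -0010(✓)  -0011(✓)  -0100(✓)  -0101(✓)  -0110(✓)  -1001(✓)  -1010(✓)  -1011(✓)  -1111(✓)  0-010(✓)  0-011(✓)  0-100(✓)  0-110(✓)  0-111(✓)  00-00(✓)  00-10(✓)  00-11(✓)  000-0(✓)  0001-(✓)  001-0(✓)  001-1(✓)  0010-(✓)  0011-(✓)  01-10(✓)  01-11(✓)  010-1(✓)  0101-(✓)  011-0(✓)  0111-(✓)  1-010(✓)  1-011(✓)  10-10(✓)  1001-(✓)  101-0(✓)  1010-(✓)  11-11(✓)  110-0(✓)  110-1(✓)  1100-(✓)  1101-(✓)
size-2^2 implicants → --010(✓)  --011(✓)  -0-10  -001-(✓)  -01-0  -010-  -1-11  -10-1  -101-(✓)  0--10(✓)  0--11(✓)  0-01-(✓)  0-1-0  0-11-(✓)  00--0  00-1-(✓)  001--  01-1-(✓)  1-01-(✓)  110--
size-2^3 implicants → --01-  0--1-
Unchecked terms (primes): --01-, -0-10, -01-0, -010-, -1-11, -10-1, 0--1-, 0-1-0, 00--0, 001--, 110--
Minterm coverage:
  m0 ⊆ 00--0 [E]
  m3 ⊆ --01-,0--1-
  m4 ⊆ -01-0,-010-,0-1-0,00--0,001--
  m5 ⊆ -010-,001--
  m6 ⊆ -0-10,-01-0,0--1-,0-1-0,00--0,001--
  m7 ⊆ 0--1-,001--
  m9 ⊆ -10-1 [E]
  m10 ⊆ --01-,0--1-
  m11 ⊆ --01-,-1-11,-10-1,0--1-
  m12 ⊆ 0-1-0 [E]
  m14 ⊆ 0--1-,0-1-0
  m15 ⊆ -1-11,0--1-
  m18 ⊆ --01-,-0-10
  m19 ⊆ --01- [E]
  m20 ⊆ -01-0,-010-
  m21 ⊆ -010- [E]
  m25 ⊆ -10-1,110--
  m26 ⊆ --01-,110--
  m27 ⊆ --01-,-1-11,-10-1,110--
  m31 ⊆ -1-11 [E]
E = {--01-, -010-, -1-11, -10-1, 0-1-0, 00--0}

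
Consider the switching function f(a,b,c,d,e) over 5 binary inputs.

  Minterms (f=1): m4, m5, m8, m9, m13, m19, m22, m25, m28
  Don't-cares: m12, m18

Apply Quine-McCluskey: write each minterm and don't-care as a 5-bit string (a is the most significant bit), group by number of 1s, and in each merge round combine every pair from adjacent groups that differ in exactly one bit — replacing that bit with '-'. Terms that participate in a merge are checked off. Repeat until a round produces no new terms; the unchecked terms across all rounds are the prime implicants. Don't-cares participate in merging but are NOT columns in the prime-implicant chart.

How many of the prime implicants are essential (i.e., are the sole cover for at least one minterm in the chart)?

6

Round 0: 00100✓ 00101✓ 01000✓ 01001✓ 01100✓ 01101✓ 10010✓ 10011✓ 10110✓ 11001✓ 11100✓
Round 1: -1001 -1100 0-100✓ 0-101✓ 0010-✓ 01-00✓ 01-01✓ 0100-✓ 0110-✓ 10-10 1001-
Round 2: 0-10- 01-0-
PIs = {-1001, -1100, 0-10-, 01-0-, 10-10, 1001-}
Coverage chart:
  m4: 0-10- ←essential
  m5: 0-10- ←essential
  m8: 01-0- ←essential
  m9: -1001,01-0-
  m13: 0-10-,01-0-
  m19: 1001- ←essential
  m22: 10-10 ←essential
  m25: -1001 ←essential
  m28: -1100 ←essential
Essential: -1001, -1100, 0-10-, 01-0-, 10-10, 1001-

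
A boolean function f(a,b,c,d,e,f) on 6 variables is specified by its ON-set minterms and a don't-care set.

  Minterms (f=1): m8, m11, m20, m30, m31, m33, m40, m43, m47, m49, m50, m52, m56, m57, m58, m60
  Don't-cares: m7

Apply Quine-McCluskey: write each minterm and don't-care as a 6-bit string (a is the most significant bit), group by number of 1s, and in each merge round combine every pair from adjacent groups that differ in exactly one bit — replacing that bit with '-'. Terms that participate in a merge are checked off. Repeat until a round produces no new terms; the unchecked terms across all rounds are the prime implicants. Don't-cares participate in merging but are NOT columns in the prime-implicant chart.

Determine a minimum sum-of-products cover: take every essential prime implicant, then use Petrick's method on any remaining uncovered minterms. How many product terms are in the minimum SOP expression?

Round 0: 000111 001000✓ 001011✓ 010100✓ 011110✓ 011111✓ 100001✓ 101000✓ 101011✓ 101111✓ 110001✓ 110010✓ 110100✓ 111000✓ 111001✓ 111010✓ 111100✓
Round 1: -01000 -01011 -10100 01111- 1-0001 1-1000 101-11 11-001 11-010 11-100 111-00 1110-0 11100-
PIs = {-01000, -01011, -10100, 000111, 01111-, 1-0001, 1-1000, 101-11, 11-001, 11-010, 11-100, 111-00, 1110-0, 11100-}
Coverage chart:
  m8: -01000 ←essential
  m11: -01011 ←essential
  m20: -10100 ←essential
  m30: 01111- ←essential
  m31: 01111- ←essential
  m33: 1-0001 ←essential
  m40: -01000,1-1000
  m43: -01011,101-11
  m47: 101-11 ←essential
  m49: 1-0001,11-001
  m50: 11-010 ←essential
  m52: -10100,11-100
  m56: 1-1000,111-00,1110-0,11100-
  m57: 11-001,11100-
  m58: 11-010,1110-0
  m60: 11-100,111-00
Essential: -01000, -01011, -10100, 01111-, 1-0001, 101-11, 11-010
Petrick residual → 11-001, 111-00
Min cover (9 terms): b'cd'e'f' + b'cd'ef + bc'de'f' + a'bcde + ac'd'e'f + ab'cef + abd'e'f + abd'ef' + abce'f'

9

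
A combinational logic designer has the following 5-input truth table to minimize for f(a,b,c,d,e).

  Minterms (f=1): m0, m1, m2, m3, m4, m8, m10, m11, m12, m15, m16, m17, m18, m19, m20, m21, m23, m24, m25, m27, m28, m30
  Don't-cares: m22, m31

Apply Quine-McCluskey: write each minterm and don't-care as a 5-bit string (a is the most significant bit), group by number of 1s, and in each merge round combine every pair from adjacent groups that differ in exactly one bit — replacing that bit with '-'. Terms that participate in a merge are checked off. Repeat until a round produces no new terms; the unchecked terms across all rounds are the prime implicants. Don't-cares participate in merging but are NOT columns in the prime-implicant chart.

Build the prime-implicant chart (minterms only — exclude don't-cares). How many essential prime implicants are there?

4

size-2^0 implicants → 00000(✓)  00001(✓)  00010(✓)  00011(✓)  00100(✓)  01000(✓)  01010(✓)  01011(✓)  01100(✓)  01111(✓)  10000(✓)  10001(✓)  10010(✓)  10011(✓)  10100(✓)  10101(✓)  10110(✓)  10111(✓)  11000(✓)  11001(✓)  11011(✓)  11100(✓)  11110(✓)  11111(✓)
size-2^1 implicants → -0000(✓)  -0001(✓)  -0010(✓)  -0011(✓)  -0100(✓)  -1000(✓)  -1011(✓)  -1100(✓)  -1111(✓)  0-000(✓)  0-010(✓)  0-011(✓)  0-100(✓)  00-00(✓)  000-0(✓)  000-1(✓)  0000-(✓)  0001-(✓)  01-00(✓)  01-11(✓)  010-0(✓)  0101-(✓)  1-000(✓)  1-001(✓)  1-011(✓)  1-100(✓)  1-110(✓)  1-111(✓)  10-00(✓)  10-01(✓)  10-10(✓)  10-11(✓)  100-0(✓)  100-1(✓)  1000-(✓)  1001-(✓)  101-0(✓)  101-1(✓)  1010-(✓)  1011-(✓)  11-00(✓)  11-11(✓)  110-1(✓)  1100-(✓)  111-0(✓)  1111-(✓)
size-2^2 implicants → --000(✓)  --011  --100(✓)  -0-00(✓)  -00-0(✓)  -00-1(✓)  -000-(✓)  -001-(✓)  -1-00(✓)  -1-11  0--00(✓)  0-0-0  0-01-  000--(✓)  1--00(✓)  1--11  1-0-1  1-00-  1-1-0  1-11-  10--0(✓)  10--1(✓)  10-0-(✓)  10-1-(✓)  100--(✓)  101--(✓)
size-2^3 implicants → ---00  -00--  10---
Unchecked terms (primes): ---00, --011, -00--, -1-11, 0-0-0, 0-01-, 1--11, 1-0-1, 1-00-, 1-1-0, 1-11-, 10---
Minterm coverage:
  m0 ⊆ ---00,-00--,0-0-0
  m1 ⊆ -00-- [E]
  m2 ⊆ -00--,0-0-0,0-01-
  m3 ⊆ --011,-00--,0-01-
  m4 ⊆ ---00 [E]
  m8 ⊆ ---00,0-0-0
  m10 ⊆ 0-0-0,0-01-
  m11 ⊆ --011,-1-11,0-01-
  m12 ⊆ ---00 [E]
  m15 ⊆ -1-11 [E]
  m16 ⊆ ---00,-00--,1-00-,10---
  m17 ⊆ -00--,1-0-1,1-00-,10---
  m18 ⊆ -00--,10---
  m19 ⊆ --011,-00--,1--11,1-0-1,10---
  m20 ⊆ ---00,1-1-0,10---
  m21 ⊆ 10--- [E]
  m23 ⊆ 1--11,1-11-,10---
  m24 ⊆ ---00,1-00-
  m25 ⊆ 1-0-1,1-00-
  m27 ⊆ --011,-1-11,1--11,1-0-1
  m28 ⊆ ---00,1-1-0
  m30 ⊆ 1-1-0,1-11-
E = {---00, -00--, -1-11, 10---}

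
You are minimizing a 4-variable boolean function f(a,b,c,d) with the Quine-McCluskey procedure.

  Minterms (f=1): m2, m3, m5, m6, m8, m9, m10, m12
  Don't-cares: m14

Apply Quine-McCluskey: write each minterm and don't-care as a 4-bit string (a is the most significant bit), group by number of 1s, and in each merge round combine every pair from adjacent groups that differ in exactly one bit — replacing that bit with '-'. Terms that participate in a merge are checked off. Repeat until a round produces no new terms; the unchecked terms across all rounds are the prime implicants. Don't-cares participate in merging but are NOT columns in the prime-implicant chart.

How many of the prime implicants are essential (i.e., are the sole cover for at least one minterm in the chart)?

[col 0] 0010*, 0011*, 0101, 0110*, 1000*, 1001*, 1010*, 1100*, 1110*
[col 1] -010*, -110*, 0-10*, 001-, 1-00*, 1-10*, 10-0*, 100-, 11-0*
[col 2] --10, 1--0
Prime implicants: --10, 001-, 0101, 1--0, 100-
PI chart (minterm → PIs covering it):
  2 | --10,001-
  3 | 001-  (sole → essential)
  5 | 0101  (sole → essential)
  6 | --10  (sole → essential)
  8 | 1--0,100-
  9 | 100-  (sole → essential)
  10 | --10,1--0
  12 | 1--0  (sole → essential)
Essential prime implicants: --10, 001-, 0101, 1--0, 100-

5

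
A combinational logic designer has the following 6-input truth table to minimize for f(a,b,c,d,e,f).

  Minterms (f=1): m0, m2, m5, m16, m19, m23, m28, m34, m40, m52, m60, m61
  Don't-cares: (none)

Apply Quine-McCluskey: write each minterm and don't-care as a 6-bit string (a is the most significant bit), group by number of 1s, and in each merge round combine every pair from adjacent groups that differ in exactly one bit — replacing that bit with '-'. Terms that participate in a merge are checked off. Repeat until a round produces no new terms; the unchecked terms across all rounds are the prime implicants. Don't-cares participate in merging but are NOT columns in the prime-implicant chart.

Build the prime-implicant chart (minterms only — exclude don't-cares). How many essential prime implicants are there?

8

size-2^0 implicants → 000000(✓)  000010(✓)  000101  010000(✓)  010011(✓)  010111(✓)  011100(✓)  100010(✓)  101000  110100(✓)  111100(✓)  111101(✓)
size-2^1 implicants → -00010  -11100  0-0000  0000-0  010-11  11-100  11110-
Unchecked terms (primes): -00010, -11100, 0-0000, 0000-0, 000101, 010-11, 101000, 11-100, 11110-
Minterm coverage:
  m0 ⊆ 0-0000,0000-0
  m2 ⊆ -00010,0000-0
  m5 ⊆ 000101 [E]
  m16 ⊆ 0-0000 [E]
  m19 ⊆ 010-11 [E]
  m23 ⊆ 010-11 [E]
  m28 ⊆ -11100 [E]
  m34 ⊆ -00010 [E]
  m40 ⊆ 101000 [E]
  m52 ⊆ 11-100 [E]
  m60 ⊆ -11100,11-100,11110-
  m61 ⊆ 11110- [E]
E = {-00010, -11100, 0-0000, 000101, 010-11, 101000, 11-100, 11110-}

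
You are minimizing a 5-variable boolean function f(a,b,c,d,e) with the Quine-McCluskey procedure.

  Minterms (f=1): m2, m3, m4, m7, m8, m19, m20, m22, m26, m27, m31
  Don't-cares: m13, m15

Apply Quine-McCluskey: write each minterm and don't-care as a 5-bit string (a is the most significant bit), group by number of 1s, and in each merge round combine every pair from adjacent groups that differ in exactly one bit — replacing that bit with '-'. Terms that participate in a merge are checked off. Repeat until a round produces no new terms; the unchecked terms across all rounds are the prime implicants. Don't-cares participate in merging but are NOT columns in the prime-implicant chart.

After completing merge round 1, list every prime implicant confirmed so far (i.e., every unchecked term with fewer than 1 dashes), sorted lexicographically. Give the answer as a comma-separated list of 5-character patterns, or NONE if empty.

01000

size-2^0 implicants → 00010(✓)  00011(✓)  00100(✓)  00111(✓)  01000  01101(✓)  01111(✓)  10011(✓)  10100(✓)  10110(✓)  11010(✓)  11011(✓)  11111(✓)
size-2^1 implicants → -0011  -0100  -1111  0-111  00-11  0001-  011-1  1-011  101-0  11-11  1101-
Unchecked terms (primes): -0011, -0100, -1111, 0-111, 00-11, 0001-, 01000, 011-1, 1-011, 101-0, 11-11, 1101-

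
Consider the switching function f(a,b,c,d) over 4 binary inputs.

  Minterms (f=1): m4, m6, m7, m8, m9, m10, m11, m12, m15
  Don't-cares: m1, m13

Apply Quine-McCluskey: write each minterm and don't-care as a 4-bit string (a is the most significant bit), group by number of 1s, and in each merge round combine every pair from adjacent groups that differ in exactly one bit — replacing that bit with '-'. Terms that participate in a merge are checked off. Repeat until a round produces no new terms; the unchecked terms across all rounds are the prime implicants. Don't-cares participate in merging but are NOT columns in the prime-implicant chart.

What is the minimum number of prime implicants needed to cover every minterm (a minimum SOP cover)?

4

Round 0: 0001✓ 0100✓ 0110✓ 0111✓ 1000✓ 1001✓ 1010✓ 1011✓ 1100✓ 1101✓ 1111✓
Round 1: -001 -100 -111 01-0 011- 1-00✓ 1-01✓ 1-11✓ 10-0✓ 10-1✓ 100-✓ 101-✓ 11-1✓ 110-✓
Round 2: 1--1 1-0- 10--
PIs = {-001, -100, -111, 01-0, 011-, 1--1, 1-0-, 10--}
Coverage chart:
  m4: -100,01-0
  m6: 01-0,011-
  m7: -111,011-
  m8: 1-0-,10--
  m9: -001,1--1,1-0-,10--
  m10: 10-- ←essential
  m11: 1--1,10--
  m12: -100,1-0-
  m15: -111,1--1
Essential: 10--
Petrick residual → -100, -111, 01-0
Min cover (4 terms): bc'd' + bcd + a'bd' + ab'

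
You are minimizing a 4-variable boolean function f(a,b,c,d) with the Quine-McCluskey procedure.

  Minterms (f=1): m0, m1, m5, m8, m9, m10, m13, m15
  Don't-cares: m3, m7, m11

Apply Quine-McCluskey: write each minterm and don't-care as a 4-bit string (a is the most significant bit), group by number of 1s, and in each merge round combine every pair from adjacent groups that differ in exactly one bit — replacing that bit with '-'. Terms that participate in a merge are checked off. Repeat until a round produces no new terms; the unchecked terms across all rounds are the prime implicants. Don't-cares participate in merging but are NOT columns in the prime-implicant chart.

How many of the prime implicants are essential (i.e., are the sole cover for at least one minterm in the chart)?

3

Round 0: 0000✓ 0001✓ 0011✓ 0101✓ 0111✓ 1000✓ 1001✓ 1010✓ 1011✓ 1101✓ 1111✓
Round 1: -000✓ -001✓ -011✓ -101✓ -111✓ 0-01✓ 0-11✓ 00-1✓ 000-✓ 01-1✓ 1-01✓ 1-11✓ 10-0✓ 10-1✓ 100-✓ 101-✓ 11-1✓
Round 2: --01✓ --11✓ -0-1✓ -00- -1-1✓ 0--1✓ 1--1✓ 10--
Round 3: ---1
PIs = {---1, -00-, 10--}
Coverage chart:
  m0: -00- ←essential
  m1: ---1,-00-
  m5: ---1 ←essential
  m8: -00-,10--
  m9: ---1,-00-,10--
  m10: 10-- ←essential
  m13: ---1 ←essential
  m15: ---1 ←essential
Essential: ---1, -00-, 10--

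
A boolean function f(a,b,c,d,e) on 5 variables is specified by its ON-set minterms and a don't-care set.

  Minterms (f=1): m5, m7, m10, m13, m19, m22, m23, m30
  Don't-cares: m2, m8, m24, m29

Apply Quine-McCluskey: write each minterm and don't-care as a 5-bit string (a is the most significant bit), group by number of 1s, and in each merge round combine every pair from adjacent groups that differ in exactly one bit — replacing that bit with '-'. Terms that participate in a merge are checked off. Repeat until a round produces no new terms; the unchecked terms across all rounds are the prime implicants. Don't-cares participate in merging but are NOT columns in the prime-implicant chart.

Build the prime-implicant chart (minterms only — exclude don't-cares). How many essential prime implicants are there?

2

size-2^0 implicants → 00010(✓)  00101(✓)  00111(✓)  01000(✓)  01010(✓)  01101(✓)  10011(✓)  10110(✓)  10111(✓)  11000(✓)  11101(✓)  11110(✓)
size-2^1 implicants → -0111  -1000  -1101  0-010  0-101  001-1  010-0  1-110  10-11  1011-
Unchecked terms (primes): -0111, -1000, -1101, 0-010, 0-101, 001-1, 010-0, 1-110, 10-11, 1011-
Minterm coverage:
  m5 ⊆ 0-101,001-1
  m7 ⊆ -0111,001-1
  m10 ⊆ 0-010,010-0
  m13 ⊆ -1101,0-101
  m19 ⊆ 10-11 [E]
  m22 ⊆ 1-110,1011-
  m23 ⊆ -0111,10-11,1011-
  m30 ⊆ 1-110 [E]
E = {1-110, 10-11}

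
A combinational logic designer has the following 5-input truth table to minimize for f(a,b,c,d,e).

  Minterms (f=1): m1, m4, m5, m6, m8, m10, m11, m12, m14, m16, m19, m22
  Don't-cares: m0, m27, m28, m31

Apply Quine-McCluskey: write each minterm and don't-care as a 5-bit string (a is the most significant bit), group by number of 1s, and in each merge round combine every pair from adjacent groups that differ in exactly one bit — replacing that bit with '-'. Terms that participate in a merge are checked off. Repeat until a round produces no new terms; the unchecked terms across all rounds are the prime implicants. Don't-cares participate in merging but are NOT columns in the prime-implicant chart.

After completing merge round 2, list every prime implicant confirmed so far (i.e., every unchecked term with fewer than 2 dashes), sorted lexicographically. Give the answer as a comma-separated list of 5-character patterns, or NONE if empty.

-0000, -0110, -1011, -1100, 0101-, 1-011, 11-11

size-2^0 implicants → 00000(✓)  00001(✓)  00100(✓)  00101(✓)  00110(✓)  01000(✓)  01010(✓)  01011(✓)  01100(✓)  01110(✓)  10000(✓)  10011(✓)  10110(✓)  11011(✓)  11100(✓)  11111(✓)
size-2^1 implicants → -0000  -0110  -1011  -1100  0-000(✓)  0-100(✓)  0-110(✓)  00-00(✓)  00-01(✓)  0000-(✓)  001-0(✓)  0010-(✓)  01-00(✓)  01-10(✓)  010-0(✓)  0101-  011-0(✓)  1-011  11-11
size-2^2 implicants → 0--00  0-1-0  00-0-  01--0
Unchecked terms (primes): -0000, -0110, -1011, -1100, 0--00, 0-1-0, 00-0-, 01--0, 0101-, 1-011, 11-11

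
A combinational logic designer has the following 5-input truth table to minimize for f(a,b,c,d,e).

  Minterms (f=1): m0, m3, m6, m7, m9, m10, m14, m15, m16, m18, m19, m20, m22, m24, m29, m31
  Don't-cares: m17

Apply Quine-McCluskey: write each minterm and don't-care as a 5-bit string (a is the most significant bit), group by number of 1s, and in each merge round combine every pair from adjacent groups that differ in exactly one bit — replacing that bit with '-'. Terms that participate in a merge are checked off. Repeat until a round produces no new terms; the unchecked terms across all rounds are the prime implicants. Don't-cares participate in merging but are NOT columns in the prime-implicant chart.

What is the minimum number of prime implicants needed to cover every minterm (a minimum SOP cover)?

[col 0] 00000*, 00011*, 00110*, 00111*, 01001, 01010*, 01110*, 01111*, 10000*, 10001*, 10010*, 10011*, 10100*, 10110*, 11000*, 11101*, 11111*
[col 1] -0000, -0011, -0110, -1111, 0-110*, 0-111*, 00-11, 0011-*, 01-10, 0111-*, 1-000, 10-00*, 10-10*, 100-0*, 100-1*, 1000-*, 1001-*, 101-0*, 111-1
[col 2] 0-11-, 10--0, 100--
Prime implicants: -0000, -0011, -0110, -1111, 0-11-, 00-11, 01-10, 01001, 1-000, 10--0, 100--, 111-1
PI chart (minterm → PIs covering it):
  0 | -0000  (sole → essential)
  3 | -0011,00-11
  6 | -0110,0-11-
  7 | 0-11-,00-11
  9 | 01001  (sole → essential)
  10 | 01-10  (sole → essential)
  14 | 0-11-,01-10
  15 | -1111,0-11-
  16 | -0000,1-000,10--0,100--
  18 | 10--0,100--
  19 | -0011,100--
  20 | 10--0  (sole → essential)
  22 | -0110,10--0
  24 | 1-000  (sole → essential)
  29 | 111-1  (sole → essential)
  31 | -1111,111-1
Essential prime implicants: -0000, 01-10, 01001, 1-000, 10--0, 111-1
Petrick residual → -0011, 0-11-
Minimum SOP uses 8 PIs: b'c'd'e' + b'c'de + a'cd + a'bde' + a'bc'd'e + ac'd'e' + ab'e' + abce

8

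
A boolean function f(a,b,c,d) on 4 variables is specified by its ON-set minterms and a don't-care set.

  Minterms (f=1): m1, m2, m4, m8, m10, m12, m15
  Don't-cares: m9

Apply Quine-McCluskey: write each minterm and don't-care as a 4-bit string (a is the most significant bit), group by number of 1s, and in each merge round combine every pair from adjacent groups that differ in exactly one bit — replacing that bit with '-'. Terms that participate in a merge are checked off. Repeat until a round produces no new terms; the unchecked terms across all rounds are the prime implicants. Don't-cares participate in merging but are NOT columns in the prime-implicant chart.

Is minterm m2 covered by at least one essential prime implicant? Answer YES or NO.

YES

[col 0] 0001*, 0010*, 0100*, 1000*, 1001*, 1010*, 1100*, 1111
[col 1] -001, -010, -100, 1-00, 10-0, 100-
Prime implicants: -001, -010, -100, 1-00, 10-0, 100-, 1111
PI chart (minterm → PIs covering it):
  1 | -001  (sole → essential)
  2 | -010  (sole → essential)
  4 | -100  (sole → essential)
  8 | 1-00,10-0,100-
  10 | -010,10-0
  12 | -100,1-00
  15 | 1111  (sole → essential)
Essential prime implicants: -001, -010, -100, 1111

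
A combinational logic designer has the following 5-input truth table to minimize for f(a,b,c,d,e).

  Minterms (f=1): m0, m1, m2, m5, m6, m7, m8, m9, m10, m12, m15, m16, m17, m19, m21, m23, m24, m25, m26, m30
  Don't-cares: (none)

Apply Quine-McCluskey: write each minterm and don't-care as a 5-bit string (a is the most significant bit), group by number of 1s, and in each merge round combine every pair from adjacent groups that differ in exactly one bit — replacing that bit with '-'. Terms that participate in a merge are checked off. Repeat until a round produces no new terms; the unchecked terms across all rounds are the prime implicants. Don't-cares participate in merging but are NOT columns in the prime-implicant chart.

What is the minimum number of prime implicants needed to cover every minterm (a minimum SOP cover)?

8

Round 0: 00000✓ 00001✓ 00010✓ 00101✓ 00110✓ 00111✓ 01000✓ 01001✓ 01010✓ 01100✓ 01111✓ 10000✓ 10001✓ 10011✓ 10101✓ 10111✓ 11000✓ 11001✓ 11010✓ 11110✓
Round 1: -0000✓ -0001✓ -0101✓ -0111✓ -1000✓ -1001✓ -1010✓ 0-000✓ 0-001✓ 0-010✓ 0-111 00-01✓ 00-10 000-0✓ 0000-✓ 001-1✓ 0011- 01-00 010-0✓ 0100-✓ 1-000✓ 1-001✓ 10-01✓ 10-11✓ 100-1✓ 1000-✓ 101-1✓ 11-10 110-0✓ 1100-✓
Round 2: --000✓ --001✓ -0-01 -000-✓ -01-1 -10-0 -100-✓ 0-0-0 0-00-✓ 1-00-✓ 10--1
Round 3: --00-
PIs = {--00-, -0-01, -01-1, -10-0, 0-0-0, 0-111, 00-10, 0011-, 01-00, 10--1, 11-10}
Coverage chart:
  m0: --00-,0-0-0
  m1: --00-,-0-01
  m2: 0-0-0,00-10
  m5: -0-01,-01-1
  m6: 00-10,0011-
  m7: -01-1,0-111,0011-
  m8: --00-,-10-0,0-0-0,01-00
  m9: --00- ←essential
  m10: -10-0,0-0-0
  m12: 01-00 ←essential
  m15: 0-111 ←essential
  m16: --00- ←essential
  m17: --00-,-0-01,10--1
  m19: 10--1 ←essential
  m21: -0-01,-01-1,10--1
  m23: -01-1,10--1
  m24: --00-,-10-0
  m25: --00- ←essential
  m26: -10-0,11-10
  m30: 11-10 ←essential
Essential: --00-, 0-111, 01-00, 10--1, 11-10
Petrick residual → -0-01, -10-0, 00-10
Min cover (8 terms): c'd' + b'd'e + bc'e' + a'cde + a'b'de' + a'bd'e' + ab'e + abde'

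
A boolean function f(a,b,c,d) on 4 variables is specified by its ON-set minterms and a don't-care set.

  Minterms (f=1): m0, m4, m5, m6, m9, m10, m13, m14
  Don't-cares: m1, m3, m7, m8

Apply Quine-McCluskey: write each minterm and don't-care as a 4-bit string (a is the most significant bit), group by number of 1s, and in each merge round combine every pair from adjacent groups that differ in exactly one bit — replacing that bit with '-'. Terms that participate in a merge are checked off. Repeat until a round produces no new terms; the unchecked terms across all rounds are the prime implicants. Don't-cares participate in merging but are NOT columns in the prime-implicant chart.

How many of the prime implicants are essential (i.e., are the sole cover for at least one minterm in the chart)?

1

Round 0: 0000✓ 0001✓ 0011✓ 0100✓ 0101✓ 0110✓ 0111✓ 1000✓ 1001✓ 1010✓ 1101✓ 1110✓
Round 1: -000✓ -001✓ -101✓ -110 0-00✓ 0-01✓ 0-11✓ 00-1✓ 000-✓ 01-0✓ 01-1✓ 010-✓ 011-✓ 1-01✓ 1-10 10-0 100-✓
Round 2: --01 -00- 0--1 0-0- 01--
PIs = {--01, -00-, -110, 0--1, 0-0-, 01--, 1-10, 10-0}
Coverage chart:
  m0: -00-,0-0-
  m4: 0-0-,01--
  m5: --01,0--1,0-0-,01--
  m6: -110,01--
  m9: --01,-00-
  m10: 1-10,10-0
  m13: --01 ←essential
  m14: -110,1-10
Essential: --01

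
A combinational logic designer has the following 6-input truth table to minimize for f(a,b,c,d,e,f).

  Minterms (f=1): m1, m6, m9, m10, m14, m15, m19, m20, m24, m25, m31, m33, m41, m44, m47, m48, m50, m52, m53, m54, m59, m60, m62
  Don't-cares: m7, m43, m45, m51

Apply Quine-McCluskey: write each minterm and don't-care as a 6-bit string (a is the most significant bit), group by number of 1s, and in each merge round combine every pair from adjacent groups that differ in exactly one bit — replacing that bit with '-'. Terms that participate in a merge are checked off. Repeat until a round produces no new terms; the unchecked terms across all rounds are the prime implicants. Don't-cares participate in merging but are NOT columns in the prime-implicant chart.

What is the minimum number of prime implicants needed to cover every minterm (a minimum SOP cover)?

Round 0: 000001✓ 000110✓ 000111✓ 001001✓ 001010✓ 001110✓ 001111✓ 010011✓ 010100✓ 011000✓ 011001✓ 011111✓ 100001✓ 101001✓ 101011✓ 101100✓ 101101✓ 101111✓ 110000✓ 110010✓ 110011✓ 110100✓ 110101✓ 110110✓ 111011✓ 111100✓ 111110✓
Round 1: -00001✓ -01001✓ -01111 -10011 -10100 0-1001 0-1111 00-001✓ 00-110✓ 00-111✓ 00011-✓ 001-10 00111-✓ 01100- 1-1011 1-1100 10-001✓ 101-01✓ 101-11✓ 1010-1✓ 1011-1✓ 10110- 11-011 11-100✓ 11-110✓ 110-00✓ 110-10✓ 1100-0✓ 11001- 1101-0✓ 11010- 1111-0✓
Round 2: -0-001 00-11- 101--1 11-1-0 110--0
PIs = {-0-001, -01111, -10011, -10100, 0-1001, 0-1111, 00-11-, 001-10, 01100-, 1-1011, 1-1100, 101--1, 10110-, 11-011, 11-1-0, 110--0, 11001-, 11010-}
Coverage chart:
  m1: -0-001 ←essential
  m6: 00-11- ←essential
  m9: -0-001,0-1001
  m10: 001-10 ←essential
  m14: 00-11-,001-10
  m15: -01111,0-1111,00-11-
  m19: -10011 ←essential
  m20: -10100 ←essential
  m24: 01100- ←essential
  m25: 0-1001,01100-
  m31: 0-1111 ←essential
  m33: -0-001 ←essential
  m41: -0-001,101--1
  m44: 1-1100,10110-
  m47: -01111,101--1
  m48: 110--0 ←essential
  m50: 110--0,11001-
  m52: -10100,11-1-0,110--0,11010-
  m53: 11010- ←essential
  m54: 11-1-0,110--0
  m59: 1-1011,11-011
  m60: 1-1100,11-1-0
  m62: 11-1-0 ←essential
Essential: -0-001, -10011, -10100, 0-1111, 00-11-, 001-10, 01100-, 11-1-0, 110--0, 11010-
Petrick residual → -01111, 1-1011, 1-1100
Min cover (13 terms): b'd'e'f + b'cdef + bc'd'ef + bc'de'f' + a'cdef + a'b'de + a'b'cef' + a'bcd'e' + acd'ef + acde'f' + abdf' + abc'f' + abc'de'

13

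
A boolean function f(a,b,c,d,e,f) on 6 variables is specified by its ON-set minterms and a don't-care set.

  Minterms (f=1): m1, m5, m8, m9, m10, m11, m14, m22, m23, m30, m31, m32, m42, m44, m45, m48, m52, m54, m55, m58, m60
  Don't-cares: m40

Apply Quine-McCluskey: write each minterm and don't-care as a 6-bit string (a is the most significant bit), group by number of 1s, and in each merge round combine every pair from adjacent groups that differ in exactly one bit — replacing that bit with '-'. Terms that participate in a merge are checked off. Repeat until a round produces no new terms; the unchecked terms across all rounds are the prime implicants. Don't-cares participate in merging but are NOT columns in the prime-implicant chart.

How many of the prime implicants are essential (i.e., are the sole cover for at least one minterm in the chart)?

6

size-2^0 implicants → 000001(✓)  000101(✓)  001000(✓)  001001(✓)  001010(✓)  001011(✓)  001110(✓)  010110(✓)  010111(✓)  011110(✓)  011111(✓)  100000(✓)  101000(✓)  101010(✓)  101100(✓)  101101(✓)  110000(✓)  110100(✓)  110110(✓)  110111(✓)  111010(✓)  111100(✓)
size-2^1 implicants → -01000(✓)  -01010(✓)  -10110(✓)  -10111(✓)  0-1110  00-001  000-01  001-10  0010-0(✓)  0010-1(✓)  00100-(✓)  00101-(✓)  01-110(✓)  01-111(✓)  01011-(✓)  01111-(✓)  1-0000  1-1010  1-1100  10-000  101-00  1010-0(✓)  10110-  11-100  110-00  1101-0  11011-(✓)
size-2^2 implicants → -010-0  -1011-  0010--  01-11-
Unchecked terms (primes): -010-0, -1011-, 0-1110, 00-001, 000-01, 001-10, 0010--, 01-11-, 1-0000, 1-1010, 1-1100, 10-000, 101-00, 10110-, 11-100, 110-00, 1101-0
Minterm coverage:
  m1 ⊆ 00-001,000-01
  m5 ⊆ 000-01 [E]
  m8 ⊆ -010-0,0010--
  m9 ⊆ 00-001,0010--
  m10 ⊆ -010-0,001-10,0010--
  m11 ⊆ 0010-- [E]
  m14 ⊆ 0-1110,001-10
  m22 ⊆ -1011-,01-11-
  m23 ⊆ -1011-,01-11-
  m30 ⊆ 0-1110,01-11-
  m31 ⊆ 01-11- [E]
  m32 ⊆ 1-0000,10-000
  m42 ⊆ -010-0,1-1010
  m44 ⊆ 1-1100,101-00,10110-
  m45 ⊆ 10110- [E]
  m48 ⊆ 1-0000,110-00
  m52 ⊆ 11-100,110-00,1101-0
  m54 ⊆ -1011-,1101-0
  m55 ⊆ -1011- [E]
  m58 ⊆ 1-1010 [E]
  m60 ⊆ 1-1100,11-100
E = {-1011-, 000-01, 0010--, 01-11-, 1-1010, 10110-}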